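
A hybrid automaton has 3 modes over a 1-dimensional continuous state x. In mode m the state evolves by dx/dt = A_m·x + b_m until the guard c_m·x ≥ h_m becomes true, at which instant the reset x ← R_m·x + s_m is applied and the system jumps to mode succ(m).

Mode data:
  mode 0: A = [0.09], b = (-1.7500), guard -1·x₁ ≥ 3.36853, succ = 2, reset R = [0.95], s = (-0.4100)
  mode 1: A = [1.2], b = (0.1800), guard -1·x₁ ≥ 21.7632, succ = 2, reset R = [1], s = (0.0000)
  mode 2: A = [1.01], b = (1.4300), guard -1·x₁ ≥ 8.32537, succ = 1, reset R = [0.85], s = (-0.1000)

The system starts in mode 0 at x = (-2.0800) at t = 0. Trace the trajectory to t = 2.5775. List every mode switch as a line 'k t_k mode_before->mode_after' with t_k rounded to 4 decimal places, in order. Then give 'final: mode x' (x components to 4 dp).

1 0.6460 0->2
2 1.7817 2->1
final: 1 -18.4090

Mode 0: guard c·x = 3.3685 hit at Δt = 0.6460 (t = 0.6460), x⁻ = (-3.3685) → reset → x⁺ = (-3.6101), jump to mode 2
Mode 2: guard c·x = 8.3254 hit at Δt = 1.1357 (t = 1.7817), x⁻ = (-8.3254) → reset → x⁺ = (-7.1766), jump to mode 1
Mode 1: flow for 0.7958 to horizon, guard not reached → x = (-18.4090)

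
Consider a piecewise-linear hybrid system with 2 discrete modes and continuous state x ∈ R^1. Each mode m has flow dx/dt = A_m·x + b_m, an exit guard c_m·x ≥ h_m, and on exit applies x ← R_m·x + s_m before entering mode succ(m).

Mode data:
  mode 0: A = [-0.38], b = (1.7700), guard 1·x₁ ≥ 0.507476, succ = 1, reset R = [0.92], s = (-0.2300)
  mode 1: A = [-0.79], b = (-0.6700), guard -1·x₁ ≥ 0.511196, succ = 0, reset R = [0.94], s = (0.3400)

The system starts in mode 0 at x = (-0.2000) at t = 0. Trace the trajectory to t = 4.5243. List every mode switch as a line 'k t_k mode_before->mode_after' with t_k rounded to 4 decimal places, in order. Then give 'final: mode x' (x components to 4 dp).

Mode 0: guard c·x = 0.5075 hit at Δt = 0.4142 (t = 0.4142), x⁻ = (0.5075) → reset → x⁺ = (0.2369), jump to mode 1
Mode 1: guard c·x = 0.5112 hit at Δt = 1.4804 (t = 1.8946), x⁻ = (-0.5112) → reset → x⁺ = (-0.1405), jump to mode 0
Mode 0: guard c·x = 0.5075 hit at Δt = 0.3818 (t = 2.2764), x⁻ = (0.5075) → reset → x⁺ = (0.2369), jump to mode 1
Mode 1: guard c·x = 0.5112 hit at Δt = 1.4804 (t = 3.7568), x⁻ = (-0.5112) → reset → x⁺ = (-0.1405), jump to mode 0
Mode 0: guard c·x = 0.5075 hit at Δt = 0.3818 (t = 4.1386), x⁻ = (0.5075) → reset → x⁺ = (0.2369), jump to mode 1
Mode 1: flow for 0.3857 to horizon, guard not reached → x = (-0.0481)

1 0.4142 0->1
2 1.8946 1->0
3 2.2764 0->1
4 3.7568 1->0
5 4.1386 0->1
final: 1 -0.0481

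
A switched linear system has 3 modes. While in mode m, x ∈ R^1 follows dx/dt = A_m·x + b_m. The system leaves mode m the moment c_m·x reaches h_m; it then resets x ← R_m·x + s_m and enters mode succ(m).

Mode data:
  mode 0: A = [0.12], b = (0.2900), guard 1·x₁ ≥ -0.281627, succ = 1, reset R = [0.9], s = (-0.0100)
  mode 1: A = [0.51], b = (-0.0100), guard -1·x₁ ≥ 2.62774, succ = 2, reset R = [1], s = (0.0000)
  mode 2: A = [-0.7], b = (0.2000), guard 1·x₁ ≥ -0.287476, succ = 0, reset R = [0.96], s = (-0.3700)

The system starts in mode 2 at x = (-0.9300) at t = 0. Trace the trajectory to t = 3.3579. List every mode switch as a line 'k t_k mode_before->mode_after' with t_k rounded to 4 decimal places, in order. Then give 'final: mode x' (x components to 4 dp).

Mode 2: guard c·x = -0.2875 hit at Δt = 1.0741 (t = 1.0741), x⁻ = (-0.2875) → reset → x⁺ = (-0.6460), jump to mode 0
Mode 0: guard c·x = -0.2816 hit at Δt = 1.5593 (t = 2.6334), x⁻ = (-0.2816) → reset → x⁺ = (-0.2635), jump to mode 1
Mode 1: flow for 0.7245 to horizon, guard not reached → x = (-0.3900)

1 1.0741 2->0
2 2.6334 0->1
final: 1 -0.3900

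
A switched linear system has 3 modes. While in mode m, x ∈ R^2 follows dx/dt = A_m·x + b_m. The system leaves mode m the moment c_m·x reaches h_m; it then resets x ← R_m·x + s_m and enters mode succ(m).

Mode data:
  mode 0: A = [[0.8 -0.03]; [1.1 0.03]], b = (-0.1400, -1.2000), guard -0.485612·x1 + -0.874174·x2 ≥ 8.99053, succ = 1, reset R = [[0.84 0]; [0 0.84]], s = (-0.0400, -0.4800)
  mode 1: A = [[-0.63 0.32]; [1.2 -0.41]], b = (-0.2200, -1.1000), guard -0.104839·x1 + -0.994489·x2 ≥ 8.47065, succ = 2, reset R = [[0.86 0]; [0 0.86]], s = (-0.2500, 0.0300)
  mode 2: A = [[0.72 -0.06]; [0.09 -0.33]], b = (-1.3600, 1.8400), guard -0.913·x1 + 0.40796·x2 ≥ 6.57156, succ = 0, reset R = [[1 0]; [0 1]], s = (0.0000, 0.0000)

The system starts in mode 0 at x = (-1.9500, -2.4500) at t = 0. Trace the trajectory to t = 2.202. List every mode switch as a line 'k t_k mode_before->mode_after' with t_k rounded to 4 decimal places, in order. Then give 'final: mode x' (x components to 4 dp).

Mode 0: guard c·x = 8.9905 hit at Δt = 1.0920 (t = 1.0920), x⁻ = (-4.6846, -7.6823) → reset → x⁺ = (-3.9751, -6.9331), jump to mode 1
Mode 1: guard c·x = 8.4706 hit at Δt = 0.4146 (t = 1.5066), x⁻ = (-4.0234, -8.0934) → reset → x⁺ = (-3.7102, -6.9304), jump to mode 2
Mode 2: flow for 0.6954 to horizon, guard not reached → x = (-7.0330, -4.6617)

1 1.0920 0->1
2 1.5066 1->2
final: 2 -7.0330 -4.6617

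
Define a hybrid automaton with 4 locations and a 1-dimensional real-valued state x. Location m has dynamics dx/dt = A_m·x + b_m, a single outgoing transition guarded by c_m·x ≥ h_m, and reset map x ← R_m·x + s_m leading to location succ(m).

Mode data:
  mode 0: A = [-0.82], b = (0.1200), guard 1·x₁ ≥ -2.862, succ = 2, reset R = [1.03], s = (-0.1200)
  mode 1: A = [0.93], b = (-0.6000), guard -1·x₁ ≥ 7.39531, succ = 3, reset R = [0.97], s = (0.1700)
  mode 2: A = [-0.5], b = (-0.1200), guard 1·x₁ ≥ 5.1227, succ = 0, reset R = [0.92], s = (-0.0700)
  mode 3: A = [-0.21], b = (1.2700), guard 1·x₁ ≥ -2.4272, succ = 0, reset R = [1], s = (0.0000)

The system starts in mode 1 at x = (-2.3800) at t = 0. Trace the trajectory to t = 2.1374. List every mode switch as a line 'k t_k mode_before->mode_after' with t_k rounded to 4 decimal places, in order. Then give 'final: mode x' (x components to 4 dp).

1 1.0511 1->3
final: 3 -4.3414

Mode 1: guard c·x = 7.3953 hit at Δt = 1.0511 (t = 1.0511), x⁻ = (-7.3953) → reset → x⁺ = (-7.0035), jump to mode 3
Mode 3: flow for 1.0863 to horizon, guard not reached → x = (-4.3414)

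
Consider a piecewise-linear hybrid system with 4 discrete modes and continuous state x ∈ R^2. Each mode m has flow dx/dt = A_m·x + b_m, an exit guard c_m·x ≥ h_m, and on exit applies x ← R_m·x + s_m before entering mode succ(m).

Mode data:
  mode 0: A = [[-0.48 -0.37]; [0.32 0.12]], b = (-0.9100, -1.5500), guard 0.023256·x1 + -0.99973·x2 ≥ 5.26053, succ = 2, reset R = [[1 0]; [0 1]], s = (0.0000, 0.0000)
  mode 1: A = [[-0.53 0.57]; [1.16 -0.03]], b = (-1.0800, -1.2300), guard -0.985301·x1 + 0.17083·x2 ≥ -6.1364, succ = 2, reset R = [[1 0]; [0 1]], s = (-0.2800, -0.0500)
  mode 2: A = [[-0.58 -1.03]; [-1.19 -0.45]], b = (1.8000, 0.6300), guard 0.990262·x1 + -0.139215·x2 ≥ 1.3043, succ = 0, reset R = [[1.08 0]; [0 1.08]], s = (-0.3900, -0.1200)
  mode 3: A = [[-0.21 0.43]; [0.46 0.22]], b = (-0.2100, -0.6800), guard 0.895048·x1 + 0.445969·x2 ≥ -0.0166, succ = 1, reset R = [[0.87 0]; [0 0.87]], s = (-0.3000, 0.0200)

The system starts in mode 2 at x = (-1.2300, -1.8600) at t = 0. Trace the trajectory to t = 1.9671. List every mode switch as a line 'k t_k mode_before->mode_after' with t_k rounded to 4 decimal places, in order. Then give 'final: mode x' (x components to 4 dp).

1 0.8012 2->0
final: 0 0.4241 -3.1221

Mode 2: guard c·x = 1.3043 hit at Δt = 0.8012 (t = 0.8012), x⁻ = (1.1732, -1.0235) → reset → x⁺ = (0.8771, -1.2254), jump to mode 0
Mode 0: flow for 1.1659 to horizon, guard not reached → x = (0.4241, -3.1221)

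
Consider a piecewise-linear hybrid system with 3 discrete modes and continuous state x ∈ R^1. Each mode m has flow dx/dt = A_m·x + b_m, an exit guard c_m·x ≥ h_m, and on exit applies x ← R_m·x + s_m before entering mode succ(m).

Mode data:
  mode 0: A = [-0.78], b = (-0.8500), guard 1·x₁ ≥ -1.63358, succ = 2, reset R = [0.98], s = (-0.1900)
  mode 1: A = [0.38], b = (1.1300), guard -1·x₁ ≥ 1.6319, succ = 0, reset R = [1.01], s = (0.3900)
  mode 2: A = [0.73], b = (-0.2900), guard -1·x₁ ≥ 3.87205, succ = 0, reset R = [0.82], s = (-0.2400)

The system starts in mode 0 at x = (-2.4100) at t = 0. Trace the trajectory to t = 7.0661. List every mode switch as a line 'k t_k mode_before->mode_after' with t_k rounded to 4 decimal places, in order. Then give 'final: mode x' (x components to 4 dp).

1 1.1371 0->2
2 2.0527 2->0
3 3.9155 0->2
4 4.8311 2->0
5 6.6939 0->2
final: 2 -2.4741

Mode 0: guard c·x = -1.6336 hit at Δt = 1.1371 (t = 1.1371), x⁻ = (-1.6336) → reset → x⁺ = (-1.7909), jump to mode 2
Mode 2: guard c·x = 3.8721 hit at Δt = 0.9156 (t = 2.0527), x⁻ = (-3.8720) → reset → x⁺ = (-3.4151), jump to mode 0
Mode 0: guard c·x = -1.6336 hit at Δt = 1.8628 (t = 3.9155), x⁻ = (-1.6336) → reset → x⁺ = (-1.7909), jump to mode 2
Mode 2: guard c·x = 3.8721 hit at Δt = 0.9156 (t = 4.8311), x⁻ = (-3.8720) → reset → x⁺ = (-3.4151), jump to mode 0
Mode 0: guard c·x = -1.6336 hit at Δt = 1.8628 (t = 6.6939), x⁻ = (-1.6336) → reset → x⁺ = (-1.7909), jump to mode 2
Mode 2: flow for 0.3722 to horizon, guard not reached → x = (-2.4741)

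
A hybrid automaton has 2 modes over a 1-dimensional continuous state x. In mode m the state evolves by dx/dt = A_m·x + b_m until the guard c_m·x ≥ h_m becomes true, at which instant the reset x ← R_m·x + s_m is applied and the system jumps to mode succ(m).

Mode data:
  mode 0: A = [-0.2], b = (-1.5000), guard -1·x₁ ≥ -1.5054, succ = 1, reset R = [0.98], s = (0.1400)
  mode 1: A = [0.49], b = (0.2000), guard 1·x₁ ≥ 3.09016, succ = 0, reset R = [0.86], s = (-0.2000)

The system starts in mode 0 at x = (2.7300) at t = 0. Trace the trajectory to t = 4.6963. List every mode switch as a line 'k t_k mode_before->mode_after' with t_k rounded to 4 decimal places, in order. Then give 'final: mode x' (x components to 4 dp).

1 0.6375 0->1
2 1.7548 1->0
3 2.2573 0->1
4 3.3746 1->0
5 3.8772 0->1
final: 1 2.6146

Mode 0: guard c·x = -1.5054 hit at Δt = 0.6375 (t = 0.6375), x⁻ = (1.5054) → reset → x⁺ = (1.6153), jump to mode 1
Mode 1: guard c·x = 3.0902 hit at Δt = 1.1173 (t = 1.7548), x⁻ = (3.0902) → reset → x⁺ = (2.4575), jump to mode 0
Mode 0: guard c·x = -1.5054 hit at Δt = 0.5025 (t = 2.2573), x⁻ = (1.5054) → reset → x⁺ = (1.6153), jump to mode 1
Mode 1: guard c·x = 3.0902 hit at Δt = 1.1173 (t = 3.3746), x⁻ = (3.0902) → reset → x⁺ = (2.4575), jump to mode 0
Mode 0: guard c·x = -1.5054 hit at Δt = 0.5025 (t = 3.8772), x⁻ = (1.5054) → reset → x⁺ = (1.6153), jump to mode 1
Mode 1: flow for 0.8191 to horizon, guard not reached → x = (2.6146)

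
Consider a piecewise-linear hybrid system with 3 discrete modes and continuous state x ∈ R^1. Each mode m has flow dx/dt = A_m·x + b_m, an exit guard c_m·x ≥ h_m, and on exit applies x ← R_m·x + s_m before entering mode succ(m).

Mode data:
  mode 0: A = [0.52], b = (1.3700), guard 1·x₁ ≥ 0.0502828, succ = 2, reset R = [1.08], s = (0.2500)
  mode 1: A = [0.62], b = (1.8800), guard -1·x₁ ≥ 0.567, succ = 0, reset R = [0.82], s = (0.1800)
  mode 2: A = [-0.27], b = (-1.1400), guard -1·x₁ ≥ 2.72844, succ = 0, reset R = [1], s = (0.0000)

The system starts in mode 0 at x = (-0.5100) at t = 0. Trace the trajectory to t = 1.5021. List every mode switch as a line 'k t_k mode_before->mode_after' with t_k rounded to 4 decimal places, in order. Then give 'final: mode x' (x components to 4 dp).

Mode 0: guard c·x = 0.0503 hit at Δt = 0.4501 (t = 0.4501), x⁻ = (0.0503) → reset → x⁺ = (0.3043), jump to mode 2
Mode 2: flow for 1.0520 to horizon, guard not reached → x = (-0.8149)

1 0.4501 0->2
final: 2 -0.8149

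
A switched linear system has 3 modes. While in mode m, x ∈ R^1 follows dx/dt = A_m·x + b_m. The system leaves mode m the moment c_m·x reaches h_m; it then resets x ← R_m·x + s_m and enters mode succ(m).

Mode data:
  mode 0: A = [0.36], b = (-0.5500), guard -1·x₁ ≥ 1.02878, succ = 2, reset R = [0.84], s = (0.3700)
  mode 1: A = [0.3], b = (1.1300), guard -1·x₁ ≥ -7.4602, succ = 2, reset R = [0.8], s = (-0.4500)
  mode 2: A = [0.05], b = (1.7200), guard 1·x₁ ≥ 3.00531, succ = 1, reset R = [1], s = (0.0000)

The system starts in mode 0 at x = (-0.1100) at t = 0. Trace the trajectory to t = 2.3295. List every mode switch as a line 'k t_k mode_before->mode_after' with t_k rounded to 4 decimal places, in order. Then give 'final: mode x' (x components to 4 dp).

Mode 0: guard c·x = 1.0288 hit at Δt = 1.2370 (t = 1.2370), x⁻ = (-1.0288) → reset → x⁺ = (-0.4942), jump to mode 2
Mode 2: flow for 1.0925 to horizon, guard not reached → x = (1.4094)

1 1.2370 0->2
final: 2 1.4094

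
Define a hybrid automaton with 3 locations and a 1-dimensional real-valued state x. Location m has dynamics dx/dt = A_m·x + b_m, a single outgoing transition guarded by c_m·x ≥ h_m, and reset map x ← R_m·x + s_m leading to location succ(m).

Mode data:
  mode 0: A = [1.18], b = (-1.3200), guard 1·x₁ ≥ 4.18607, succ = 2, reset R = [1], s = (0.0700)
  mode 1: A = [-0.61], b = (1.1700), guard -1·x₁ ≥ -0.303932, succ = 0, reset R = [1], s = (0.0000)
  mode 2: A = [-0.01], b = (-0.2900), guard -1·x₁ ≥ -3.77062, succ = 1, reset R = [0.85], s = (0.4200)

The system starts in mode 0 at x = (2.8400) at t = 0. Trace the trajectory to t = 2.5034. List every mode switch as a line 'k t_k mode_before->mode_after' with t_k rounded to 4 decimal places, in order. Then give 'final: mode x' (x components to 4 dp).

1 0.4896 0->2
2 1.9601 2->1
final: 1 3.1435

Mode 0: guard c·x = 4.1861 hit at Δt = 0.4896 (t = 0.4896), x⁻ = (4.1861) → reset → x⁺ = (4.2561), jump to mode 2
Mode 2: guard c·x = -3.7706 hit at Δt = 1.4705 (t = 1.9601), x⁻ = (3.7706) → reset → x⁺ = (3.6250), jump to mode 1
Mode 1: flow for 0.5433 to horizon, guard not reached → x = (3.1435)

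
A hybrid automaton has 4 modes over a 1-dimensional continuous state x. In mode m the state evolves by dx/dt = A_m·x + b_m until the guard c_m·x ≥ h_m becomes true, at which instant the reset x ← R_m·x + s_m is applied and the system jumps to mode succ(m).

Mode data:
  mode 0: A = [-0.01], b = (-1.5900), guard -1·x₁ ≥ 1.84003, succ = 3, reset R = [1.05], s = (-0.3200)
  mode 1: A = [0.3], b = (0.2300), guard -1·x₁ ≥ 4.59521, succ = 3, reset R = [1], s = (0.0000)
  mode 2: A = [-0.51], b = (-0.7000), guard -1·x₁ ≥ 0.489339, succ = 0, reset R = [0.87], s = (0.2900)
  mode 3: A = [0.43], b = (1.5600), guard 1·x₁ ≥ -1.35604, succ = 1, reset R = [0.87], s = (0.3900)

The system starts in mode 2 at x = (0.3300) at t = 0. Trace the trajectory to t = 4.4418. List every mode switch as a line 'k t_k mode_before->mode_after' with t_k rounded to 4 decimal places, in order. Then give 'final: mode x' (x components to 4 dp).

Mode 2: guard c·x = 0.4893 hit at Δt = 1.2869 (t = 1.2869), x⁻ = (-0.4893) → reset → x⁺ = (-0.1357), jump to mode 0
Mode 0: guard c·x = 1.8400 hit at Δt = 1.0786 (t = 2.3655), x⁻ = (-1.8400) → reset → x⁺ = (-2.2520), jump to mode 3
Mode 3: guard c·x = -1.3560 hit at Δt = 1.1663 (t = 3.5318), x⁻ = (-1.3560) → reset → x⁺ = (-0.7898), jump to mode 1
Mode 1: flow for 0.9100 to horizon, guard not reached → x = (-0.7970)

1 1.2869 2->0
2 2.3655 0->3
3 3.5318 3->1
final: 1 -0.7970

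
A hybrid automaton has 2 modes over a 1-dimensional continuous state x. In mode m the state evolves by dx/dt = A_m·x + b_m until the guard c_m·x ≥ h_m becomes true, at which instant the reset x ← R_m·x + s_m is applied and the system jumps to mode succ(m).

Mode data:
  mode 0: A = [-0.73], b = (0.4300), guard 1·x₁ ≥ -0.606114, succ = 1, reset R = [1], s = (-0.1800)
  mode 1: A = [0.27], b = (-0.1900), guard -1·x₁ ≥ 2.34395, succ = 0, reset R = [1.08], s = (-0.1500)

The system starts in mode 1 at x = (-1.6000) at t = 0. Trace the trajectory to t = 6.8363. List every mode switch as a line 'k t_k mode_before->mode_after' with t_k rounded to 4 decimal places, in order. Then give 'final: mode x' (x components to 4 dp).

1 1.0365 1->0
2 2.4155 0->1
3 5.0663 1->0
4 6.4453 0->1
final: 1 -0.9520

Mode 1: guard c·x = 2.3439 hit at Δt = 1.0365 (t = 1.0365), x⁻ = (-2.3439) → reset → x⁺ = (-2.6815), jump to mode 0
Mode 0: guard c·x = -0.6061 hit at Δt = 1.3790 (t = 2.4155), x⁻ = (-0.6061) → reset → x⁺ = (-0.7861), jump to mode 1
Mode 1: guard c·x = 2.3439 hit at Δt = 2.6508 (t = 5.0663), x⁻ = (-2.3439) → reset → x⁺ = (-2.6815), jump to mode 0
Mode 0: guard c·x = -0.6061 hit at Δt = 1.3790 (t = 6.4453), x⁻ = (-0.6061) → reset → x⁺ = (-0.7861), jump to mode 1
Mode 1: flow for 0.3910 to horizon, guard not reached → x = (-0.9520)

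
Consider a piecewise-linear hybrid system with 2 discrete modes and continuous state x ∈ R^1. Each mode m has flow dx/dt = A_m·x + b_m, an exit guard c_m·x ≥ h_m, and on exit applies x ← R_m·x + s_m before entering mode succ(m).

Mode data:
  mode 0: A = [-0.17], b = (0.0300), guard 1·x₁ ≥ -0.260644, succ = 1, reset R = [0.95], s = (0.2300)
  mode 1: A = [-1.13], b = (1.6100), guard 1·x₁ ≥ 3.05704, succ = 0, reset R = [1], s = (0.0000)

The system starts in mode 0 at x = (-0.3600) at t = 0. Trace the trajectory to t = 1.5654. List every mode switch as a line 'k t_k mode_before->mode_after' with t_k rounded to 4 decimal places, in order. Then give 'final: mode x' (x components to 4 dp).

1 1.2048 0->1
final: 1 0.4651

Mode 0: guard c·x = -0.2606 hit at Δt = 1.2048 (t = 1.2048), x⁻ = (-0.2606) → reset → x⁺ = (-0.0176), jump to mode 1
Mode 1: flow for 0.3606 to horizon, guard not reached → x = (0.4651)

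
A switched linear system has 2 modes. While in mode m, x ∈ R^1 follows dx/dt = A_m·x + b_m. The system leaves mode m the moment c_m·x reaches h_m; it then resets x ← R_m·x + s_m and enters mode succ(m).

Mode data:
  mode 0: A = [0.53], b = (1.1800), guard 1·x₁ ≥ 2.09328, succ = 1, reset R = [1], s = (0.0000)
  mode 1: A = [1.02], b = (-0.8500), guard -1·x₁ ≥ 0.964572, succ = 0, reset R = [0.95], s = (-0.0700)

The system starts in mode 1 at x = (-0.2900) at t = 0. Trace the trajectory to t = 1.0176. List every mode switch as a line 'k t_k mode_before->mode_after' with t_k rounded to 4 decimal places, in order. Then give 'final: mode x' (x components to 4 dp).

Mode 1: guard c·x = 0.9646 hit at Δt = 0.4611 (t = 0.4611), x⁻ = (-0.9646) → reset → x⁺ = (-0.9863), jump to mode 0
Mode 0: flow for 0.5565 to horizon, guard not reached → x = (-0.5609)

1 0.4611 1->0
final: 0 -0.5609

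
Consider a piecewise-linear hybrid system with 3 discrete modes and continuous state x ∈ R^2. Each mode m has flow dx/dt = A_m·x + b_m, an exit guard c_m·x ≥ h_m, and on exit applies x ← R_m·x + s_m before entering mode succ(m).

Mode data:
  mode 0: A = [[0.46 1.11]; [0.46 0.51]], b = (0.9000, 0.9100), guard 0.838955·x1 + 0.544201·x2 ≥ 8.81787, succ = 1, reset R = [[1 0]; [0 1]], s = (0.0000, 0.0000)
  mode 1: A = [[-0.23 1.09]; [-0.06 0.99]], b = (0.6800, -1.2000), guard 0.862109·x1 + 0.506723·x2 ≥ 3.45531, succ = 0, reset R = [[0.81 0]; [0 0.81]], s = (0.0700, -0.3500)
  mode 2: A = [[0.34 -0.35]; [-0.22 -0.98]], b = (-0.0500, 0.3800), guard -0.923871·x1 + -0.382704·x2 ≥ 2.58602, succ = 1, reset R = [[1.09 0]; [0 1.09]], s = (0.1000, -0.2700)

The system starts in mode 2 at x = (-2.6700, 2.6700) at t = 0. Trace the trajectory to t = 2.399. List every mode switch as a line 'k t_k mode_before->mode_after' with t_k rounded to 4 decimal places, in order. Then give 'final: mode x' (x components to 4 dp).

1 0.5064 2->1
2 1.8031 1->0
final: 0 5.5323 5.8105

Mode 2: guard c·x = 2.5860 hit at Δt = 0.5064 (t = 0.5064), x⁻ = (-3.6516, 2.0579) → reset → x⁺ = (-3.8802, 1.9731), jump to mode 1
Mode 1: guard c·x = 3.4553 hit at Δt = 1.2967 (t = 1.8031), x⁻ = (1.5070, 4.2549) → reset → x⁺ = (1.2907, 3.0965), jump to mode 0
Mode 0: flow for 0.5959 to horizon, guard not reached → x = (5.5323, 5.8105)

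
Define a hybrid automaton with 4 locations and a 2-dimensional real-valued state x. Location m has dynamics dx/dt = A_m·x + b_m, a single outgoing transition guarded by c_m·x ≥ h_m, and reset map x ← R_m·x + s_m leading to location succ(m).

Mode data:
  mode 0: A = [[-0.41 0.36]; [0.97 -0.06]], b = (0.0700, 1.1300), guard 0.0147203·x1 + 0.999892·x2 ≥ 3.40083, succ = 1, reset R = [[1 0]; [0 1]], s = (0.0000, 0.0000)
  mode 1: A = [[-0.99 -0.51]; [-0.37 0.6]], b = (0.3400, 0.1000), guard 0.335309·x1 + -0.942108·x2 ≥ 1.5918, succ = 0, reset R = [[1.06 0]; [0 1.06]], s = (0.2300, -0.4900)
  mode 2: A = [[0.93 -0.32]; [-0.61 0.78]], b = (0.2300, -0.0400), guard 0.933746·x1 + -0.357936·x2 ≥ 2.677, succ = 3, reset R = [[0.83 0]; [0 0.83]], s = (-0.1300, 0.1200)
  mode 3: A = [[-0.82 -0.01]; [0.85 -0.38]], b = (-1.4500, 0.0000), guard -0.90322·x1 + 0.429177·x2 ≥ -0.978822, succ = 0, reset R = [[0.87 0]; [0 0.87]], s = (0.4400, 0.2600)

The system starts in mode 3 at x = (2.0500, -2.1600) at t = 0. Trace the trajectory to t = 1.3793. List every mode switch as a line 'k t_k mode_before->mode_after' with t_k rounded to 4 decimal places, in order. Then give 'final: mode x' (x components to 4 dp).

Mode 3: guard c·x = -0.9788 hit at Δt = 0.6179 (t = 0.6179), x⁻ = (0.5396, -1.1451) → reset → x⁺ = (0.9095, -0.7362), jump to mode 0
Mode 0: flow for 0.7614 to horizon, guard not reached → x = (0.7196, 0.6981)

1 0.6179 3->0
final: 0 0.7196 0.6981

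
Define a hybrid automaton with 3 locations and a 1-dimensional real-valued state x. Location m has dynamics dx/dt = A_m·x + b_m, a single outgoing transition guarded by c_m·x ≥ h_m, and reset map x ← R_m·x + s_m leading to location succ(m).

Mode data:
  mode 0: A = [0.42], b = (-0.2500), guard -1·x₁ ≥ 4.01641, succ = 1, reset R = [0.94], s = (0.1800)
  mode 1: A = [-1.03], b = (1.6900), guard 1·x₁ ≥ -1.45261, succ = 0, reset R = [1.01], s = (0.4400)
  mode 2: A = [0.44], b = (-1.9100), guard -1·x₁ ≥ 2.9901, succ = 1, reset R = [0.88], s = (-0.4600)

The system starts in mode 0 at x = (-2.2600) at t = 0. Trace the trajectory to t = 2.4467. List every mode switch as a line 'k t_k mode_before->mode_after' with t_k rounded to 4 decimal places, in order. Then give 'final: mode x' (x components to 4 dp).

1 1.1415 0->1
2 1.6525 1->0
final: 0 -1.6695

Mode 0: guard c·x = 4.0164 hit at Δt = 1.1415 (t = 1.1415), x⁻ = (-4.0164) → reset → x⁺ = (-3.5954), jump to mode 1
Mode 1: guard c·x = -1.4526 hit at Δt = 0.5110 (t = 1.6525), x⁻ = (-1.4526) → reset → x⁺ = (-1.0271), jump to mode 0
Mode 0: flow for 0.7942 to horizon, guard not reached → x = (-1.6695)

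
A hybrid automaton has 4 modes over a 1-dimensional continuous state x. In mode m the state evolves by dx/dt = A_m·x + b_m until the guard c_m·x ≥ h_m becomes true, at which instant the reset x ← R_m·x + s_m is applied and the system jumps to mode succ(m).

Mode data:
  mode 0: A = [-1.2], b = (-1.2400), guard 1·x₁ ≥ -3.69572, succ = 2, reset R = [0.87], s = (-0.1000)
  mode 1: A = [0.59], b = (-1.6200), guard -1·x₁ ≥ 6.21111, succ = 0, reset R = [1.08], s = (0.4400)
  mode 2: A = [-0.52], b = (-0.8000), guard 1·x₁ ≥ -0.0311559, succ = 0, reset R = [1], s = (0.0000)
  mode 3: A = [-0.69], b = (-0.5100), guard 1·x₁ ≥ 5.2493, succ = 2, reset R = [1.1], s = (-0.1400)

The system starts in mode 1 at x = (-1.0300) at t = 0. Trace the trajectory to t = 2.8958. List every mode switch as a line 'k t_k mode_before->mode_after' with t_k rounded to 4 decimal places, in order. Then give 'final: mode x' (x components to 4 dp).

1 1.4641 1->0
2 2.0275 0->2
final: 2 -2.6697

Mode 1: guard c·x = 6.2111 hit at Δt = 1.4641 (t = 1.4641), x⁻ = (-6.2111) → reset → x⁺ = (-6.2680), jump to mode 0
Mode 0: guard c·x = -3.6957 hit at Δt = 0.5634 (t = 2.0275), x⁻ = (-3.6957) → reset → x⁺ = (-3.3153), jump to mode 2
Mode 2: flow for 0.8683 to horizon, guard not reached → x = (-2.6697)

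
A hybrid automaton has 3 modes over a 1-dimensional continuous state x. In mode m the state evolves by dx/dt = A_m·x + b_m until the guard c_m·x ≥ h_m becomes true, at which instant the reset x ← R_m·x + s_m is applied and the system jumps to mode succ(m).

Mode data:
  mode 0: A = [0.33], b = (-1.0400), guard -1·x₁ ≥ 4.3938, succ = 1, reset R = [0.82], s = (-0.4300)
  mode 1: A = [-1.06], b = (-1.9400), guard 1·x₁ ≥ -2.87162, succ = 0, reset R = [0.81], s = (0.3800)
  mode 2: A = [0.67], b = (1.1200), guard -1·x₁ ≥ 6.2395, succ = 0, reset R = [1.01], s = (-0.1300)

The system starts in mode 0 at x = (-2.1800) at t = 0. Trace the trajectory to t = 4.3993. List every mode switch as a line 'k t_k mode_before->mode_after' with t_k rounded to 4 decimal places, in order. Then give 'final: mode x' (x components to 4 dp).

1 1.0524 0->1
2 1.7591 1->0
3 2.9475 0->1
4 3.6542 1->0
final: 0 -3.3670

Mode 0: guard c·x = 4.3938 hit at Δt = 1.0524 (t = 1.0524), x⁻ = (-4.3938) → reset → x⁺ = (-4.0329), jump to mode 1
Mode 1: guard c·x = -2.8716 hit at Δt = 0.7067 (t = 1.7591), x⁻ = (-2.8716) → reset → x⁺ = (-1.9460), jump to mode 0
Mode 0: guard c·x = 4.3938 hit at Δt = 1.1884 (t = 2.9475), x⁻ = (-4.3938) → reset → x⁺ = (-4.0329), jump to mode 1
Mode 1: guard c·x = -2.8716 hit at Δt = 0.7067 (t = 3.6542), x⁻ = (-2.8716) → reset → x⁺ = (-1.9460), jump to mode 0
Mode 0: flow for 0.7451 to horizon, guard not reached → x = (-3.3670)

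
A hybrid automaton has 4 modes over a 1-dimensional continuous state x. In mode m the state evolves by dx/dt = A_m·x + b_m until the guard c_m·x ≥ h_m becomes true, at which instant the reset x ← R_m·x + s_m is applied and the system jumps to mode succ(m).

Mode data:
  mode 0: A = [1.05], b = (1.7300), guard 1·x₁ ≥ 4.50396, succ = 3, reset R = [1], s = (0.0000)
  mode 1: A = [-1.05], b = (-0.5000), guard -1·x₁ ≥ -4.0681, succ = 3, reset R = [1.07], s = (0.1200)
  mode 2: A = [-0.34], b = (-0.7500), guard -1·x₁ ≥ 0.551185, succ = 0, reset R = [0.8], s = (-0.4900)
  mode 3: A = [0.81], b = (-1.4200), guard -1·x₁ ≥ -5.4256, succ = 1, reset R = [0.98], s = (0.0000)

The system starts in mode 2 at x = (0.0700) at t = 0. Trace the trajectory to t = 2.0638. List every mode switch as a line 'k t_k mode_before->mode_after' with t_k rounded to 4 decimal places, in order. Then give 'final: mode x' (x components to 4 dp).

Mode 2: guard c·x = 0.5512 hit at Δt = 0.9375 (t = 0.9375), x⁻ = (-0.5512) → reset → x⁺ = (-0.9309), jump to mode 0
Mode 0: flow for 1.1263 to horizon, guard not reached → x = (0.6908)

1 0.9375 2->0
final: 0 0.6908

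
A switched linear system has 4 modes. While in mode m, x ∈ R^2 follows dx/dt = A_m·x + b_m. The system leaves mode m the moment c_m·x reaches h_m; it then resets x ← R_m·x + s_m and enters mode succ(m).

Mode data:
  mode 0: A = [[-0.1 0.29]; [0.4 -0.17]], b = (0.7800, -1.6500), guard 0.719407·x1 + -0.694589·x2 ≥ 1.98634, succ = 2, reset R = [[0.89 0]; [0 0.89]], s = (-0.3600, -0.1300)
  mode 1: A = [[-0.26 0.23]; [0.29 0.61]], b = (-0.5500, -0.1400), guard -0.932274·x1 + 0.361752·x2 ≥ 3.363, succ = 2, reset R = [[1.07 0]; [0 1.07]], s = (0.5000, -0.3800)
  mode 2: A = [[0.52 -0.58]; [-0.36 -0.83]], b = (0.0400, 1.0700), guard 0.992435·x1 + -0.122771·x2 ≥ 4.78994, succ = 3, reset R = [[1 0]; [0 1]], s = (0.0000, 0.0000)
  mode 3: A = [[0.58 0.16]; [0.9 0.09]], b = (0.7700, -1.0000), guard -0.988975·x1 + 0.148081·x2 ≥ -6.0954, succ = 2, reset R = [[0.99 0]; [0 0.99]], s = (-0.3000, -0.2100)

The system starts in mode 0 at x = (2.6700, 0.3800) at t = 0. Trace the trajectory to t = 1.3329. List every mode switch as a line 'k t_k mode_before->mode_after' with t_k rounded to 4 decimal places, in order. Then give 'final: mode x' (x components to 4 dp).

Mode 0: guard c·x = 1.9863 hit at Δt = 0.4037 (t = 0.4037), x⁻ = (2.9026, 0.1466) → reset → x⁺ = (2.2233, 0.0004), jump to mode 2
Mode 2: flow for 0.9292 to horizon, guard not reached → x = (3.6240, 0.0038)

1 0.4037 0->2
final: 2 3.6240 0.0038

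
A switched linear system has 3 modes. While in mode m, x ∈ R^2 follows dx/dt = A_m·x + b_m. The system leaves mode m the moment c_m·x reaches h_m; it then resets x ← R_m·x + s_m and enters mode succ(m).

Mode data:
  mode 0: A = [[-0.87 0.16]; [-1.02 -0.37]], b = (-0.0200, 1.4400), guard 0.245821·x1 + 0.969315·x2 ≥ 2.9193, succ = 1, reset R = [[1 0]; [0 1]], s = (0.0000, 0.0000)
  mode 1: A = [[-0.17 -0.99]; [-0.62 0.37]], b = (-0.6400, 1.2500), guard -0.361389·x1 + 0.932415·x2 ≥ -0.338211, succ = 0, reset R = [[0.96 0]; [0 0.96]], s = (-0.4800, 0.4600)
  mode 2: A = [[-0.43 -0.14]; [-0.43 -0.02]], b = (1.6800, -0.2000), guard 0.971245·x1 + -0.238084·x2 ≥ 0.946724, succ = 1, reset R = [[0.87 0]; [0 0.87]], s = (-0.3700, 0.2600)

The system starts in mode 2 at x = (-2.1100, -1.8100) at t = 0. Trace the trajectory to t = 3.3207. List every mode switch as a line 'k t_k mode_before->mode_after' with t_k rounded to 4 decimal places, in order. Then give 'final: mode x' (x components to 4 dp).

1 1.2223 2->1
2 2.3414 1->0
final: 0 -0.0328 1.4385

Mode 2: guard c·x = 0.9467 hit at Δt = 1.2223 (t = 1.2223), x⁻ = (0.5652, -1.6709) → reset → x⁺ = (0.1217, -1.1937), jump to mode 1
Mode 1: guard c·x = -0.3382 hit at Δt = 1.1191 (t = 2.3414), x⁻ = (0.2052, -0.2832) → reset → x⁺ = (-0.2830, 0.1882), jump to mode 0
Mode 0: flow for 0.9793 to horizon, guard not reached → x = (-0.0328, 1.4385)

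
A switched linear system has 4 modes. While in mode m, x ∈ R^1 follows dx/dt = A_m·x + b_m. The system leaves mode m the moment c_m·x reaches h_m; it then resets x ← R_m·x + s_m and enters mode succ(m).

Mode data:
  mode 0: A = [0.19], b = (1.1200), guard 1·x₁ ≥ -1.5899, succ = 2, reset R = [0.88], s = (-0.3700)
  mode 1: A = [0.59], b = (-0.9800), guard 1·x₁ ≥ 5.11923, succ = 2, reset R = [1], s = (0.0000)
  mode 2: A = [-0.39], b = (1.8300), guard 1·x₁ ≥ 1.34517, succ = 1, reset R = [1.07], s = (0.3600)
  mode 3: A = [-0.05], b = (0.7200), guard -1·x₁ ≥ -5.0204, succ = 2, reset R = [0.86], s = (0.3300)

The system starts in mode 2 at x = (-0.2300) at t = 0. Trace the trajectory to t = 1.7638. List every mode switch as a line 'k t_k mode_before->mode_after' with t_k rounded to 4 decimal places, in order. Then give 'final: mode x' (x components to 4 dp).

1 0.9889 2->1
final: 1 1.8795

Mode 2: guard c·x = 1.3452 hit at Δt = 0.9889 (t = 0.9889), x⁻ = (1.3452) → reset → x⁺ = (1.7993), jump to mode 1
Mode 1: flow for 0.7749 to horizon, guard not reached → x = (1.8795)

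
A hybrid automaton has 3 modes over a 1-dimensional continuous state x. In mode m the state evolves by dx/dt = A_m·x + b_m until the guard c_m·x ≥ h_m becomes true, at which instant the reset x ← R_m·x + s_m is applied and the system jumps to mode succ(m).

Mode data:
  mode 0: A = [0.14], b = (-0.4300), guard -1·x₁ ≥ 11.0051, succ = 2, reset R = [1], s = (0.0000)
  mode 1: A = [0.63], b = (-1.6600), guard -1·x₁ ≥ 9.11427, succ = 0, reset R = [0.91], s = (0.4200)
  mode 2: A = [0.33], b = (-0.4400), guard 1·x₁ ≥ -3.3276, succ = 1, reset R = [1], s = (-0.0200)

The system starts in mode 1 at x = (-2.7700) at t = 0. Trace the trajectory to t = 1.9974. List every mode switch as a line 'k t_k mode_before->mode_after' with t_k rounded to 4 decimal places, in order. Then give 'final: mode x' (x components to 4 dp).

1 1.2325 1->0
final: 0 -9.1111

Mode 1: guard c·x = 9.1143 hit at Δt = 1.2325 (t = 1.2325), x⁻ = (-9.1143) → reset → x⁺ = (-7.8740), jump to mode 0
Mode 0: flow for 0.7649 to horizon, guard not reached → x = (-9.1111)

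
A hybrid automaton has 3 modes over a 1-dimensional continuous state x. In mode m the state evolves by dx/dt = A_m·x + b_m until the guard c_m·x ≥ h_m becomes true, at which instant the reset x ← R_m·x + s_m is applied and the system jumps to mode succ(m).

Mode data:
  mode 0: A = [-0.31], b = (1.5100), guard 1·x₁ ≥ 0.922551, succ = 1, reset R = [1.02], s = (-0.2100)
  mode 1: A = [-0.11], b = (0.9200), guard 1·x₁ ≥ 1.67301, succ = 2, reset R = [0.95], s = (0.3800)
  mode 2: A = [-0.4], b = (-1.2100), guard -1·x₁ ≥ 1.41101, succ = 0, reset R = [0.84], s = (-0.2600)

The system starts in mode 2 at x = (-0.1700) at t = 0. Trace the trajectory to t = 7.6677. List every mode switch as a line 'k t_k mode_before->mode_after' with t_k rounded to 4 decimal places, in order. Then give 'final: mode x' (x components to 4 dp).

Mode 2: guard c·x = 1.4110 hit at Δt = 1.4259 (t = 1.4259), x⁻ = (-1.4110) → reset → x⁺ = (-1.4452), jump to mode 0
Mode 0: guard c·x = 0.9226 hit at Δt = 1.5155 (t = 2.9414), x⁻ = (0.9226) → reset → x⁺ = (0.7310), jump to mode 1
Mode 1: guard c·x = 1.6730 hit at Δt = 1.1975 (t = 4.1389), x⁻ = (1.6730) → reset → x⁺ = (1.9694), jump to mode 2
Mode 2: guard c·x = 1.4110 hit at Δt = 2.8240 (t = 6.9629), x⁻ = (-1.4110) → reset → x⁺ = (-1.4452), jump to mode 0
Mode 0: flow for 0.7048 to horizon, guard not reached → x = (-0.2056)

1 1.4259 2->0
2 2.9414 0->1
3 4.1389 1->2
4 6.9629 2->0
final: 0 -0.2056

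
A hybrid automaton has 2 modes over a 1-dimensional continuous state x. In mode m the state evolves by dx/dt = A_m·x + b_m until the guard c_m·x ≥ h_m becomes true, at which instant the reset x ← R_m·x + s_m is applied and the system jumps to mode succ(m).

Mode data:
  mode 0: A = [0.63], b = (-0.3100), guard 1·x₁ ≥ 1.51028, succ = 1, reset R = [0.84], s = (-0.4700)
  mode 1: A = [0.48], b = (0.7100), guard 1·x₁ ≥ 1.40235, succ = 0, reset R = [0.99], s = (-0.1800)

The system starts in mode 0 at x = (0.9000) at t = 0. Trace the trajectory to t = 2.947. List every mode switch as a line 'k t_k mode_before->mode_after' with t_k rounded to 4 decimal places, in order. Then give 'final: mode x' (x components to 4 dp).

Mode 0: guard c·x = 1.5103 hit at Δt = 1.4519 (t = 1.4519), x⁻ = (1.5103) → reset → x⁺ = (0.7986), jump to mode 1
Mode 1: guard c·x = 1.4023 hit at Δt = 0.4898 (t = 1.9417), x⁻ = (1.4023) → reset → x⁺ = (1.2083), jump to mode 0
Mode 0: guard c·x = 1.5103 hit at Δt = 0.5583 (t = 2.5001), x⁻ = (1.5103) → reset → x⁺ = (0.7986), jump to mode 1
Mode 1: flow for 0.4469 to horizon, guard not reached → x = (1.3437)

1 1.4519 0->1
2 1.9417 1->0
3 2.5001 0->1
final: 1 1.3437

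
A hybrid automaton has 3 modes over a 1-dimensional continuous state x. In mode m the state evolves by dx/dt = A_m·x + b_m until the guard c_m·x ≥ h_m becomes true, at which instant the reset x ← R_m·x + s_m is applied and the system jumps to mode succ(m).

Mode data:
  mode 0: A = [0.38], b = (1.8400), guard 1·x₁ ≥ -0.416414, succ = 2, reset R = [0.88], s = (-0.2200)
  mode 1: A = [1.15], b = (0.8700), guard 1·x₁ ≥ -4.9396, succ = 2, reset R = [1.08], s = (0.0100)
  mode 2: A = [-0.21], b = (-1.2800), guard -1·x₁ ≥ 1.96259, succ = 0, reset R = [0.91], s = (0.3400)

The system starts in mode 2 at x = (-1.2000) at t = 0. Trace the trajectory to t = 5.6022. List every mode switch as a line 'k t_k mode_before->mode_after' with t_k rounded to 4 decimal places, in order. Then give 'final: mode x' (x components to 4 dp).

Mode 2: guard c·x = 1.9626 hit at Δt = 0.8064 (t = 0.8064), x⁻ = (-1.9626) → reset → x⁺ = (-1.4460), jump to mode 0
Mode 0: guard c·x = -0.4164 hit at Δt = 0.6968 (t = 1.5032), x⁻ = (-0.4164) → reset → x⁺ = (-0.5864), jump to mode 2
Mode 2: guard c·x = 1.9626 hit at Δt = 1.3687 (t = 2.8719), x⁻ = (-1.9626) → reset → x⁺ = (-1.4460), jump to mode 0
Mode 0: guard c·x = -0.4164 hit at Δt = 0.6968 (t = 3.5687), x⁻ = (-0.4164) → reset → x⁺ = (-0.5864), jump to mode 2
Mode 2: guard c·x = 1.9626 hit at Δt = 1.3687 (t = 4.9374), x⁻ = (-1.9626) → reset → x⁺ = (-1.4460), jump to mode 0
Mode 0: flow for 0.6648 to horizon, guard not reached → x = (-0.4699)

1 0.8064 2->0
2 1.5032 0->2
3 2.8719 2->0
4 3.5687 0->2
5 4.9374 2->0
final: 0 -0.4699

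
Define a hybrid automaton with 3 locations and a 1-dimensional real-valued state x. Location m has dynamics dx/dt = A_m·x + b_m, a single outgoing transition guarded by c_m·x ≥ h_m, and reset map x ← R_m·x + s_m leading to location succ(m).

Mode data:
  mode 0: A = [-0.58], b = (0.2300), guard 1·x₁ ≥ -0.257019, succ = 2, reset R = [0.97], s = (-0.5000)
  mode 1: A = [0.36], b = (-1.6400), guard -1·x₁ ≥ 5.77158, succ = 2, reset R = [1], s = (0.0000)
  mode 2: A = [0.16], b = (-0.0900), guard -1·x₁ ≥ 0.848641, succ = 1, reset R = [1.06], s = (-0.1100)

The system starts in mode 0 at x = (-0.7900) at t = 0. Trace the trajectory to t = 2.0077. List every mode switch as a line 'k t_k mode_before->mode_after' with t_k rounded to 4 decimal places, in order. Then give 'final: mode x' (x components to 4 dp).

1 1.0282 0->2
2 1.4844 2->1
final: 1 -2.1632

Mode 0: guard c·x = -0.2570 hit at Δt = 1.0282 (t = 1.0282), x⁻ = (-0.2570) → reset → x⁺ = (-0.7493), jump to mode 2
Mode 2: guard c·x = 0.8486 hit at Δt = 0.4562 (t = 1.4844), x⁻ = (-0.8486) → reset → x⁺ = (-1.0096), jump to mode 1
Mode 1: flow for 0.5233 to horizon, guard not reached → x = (-2.1632)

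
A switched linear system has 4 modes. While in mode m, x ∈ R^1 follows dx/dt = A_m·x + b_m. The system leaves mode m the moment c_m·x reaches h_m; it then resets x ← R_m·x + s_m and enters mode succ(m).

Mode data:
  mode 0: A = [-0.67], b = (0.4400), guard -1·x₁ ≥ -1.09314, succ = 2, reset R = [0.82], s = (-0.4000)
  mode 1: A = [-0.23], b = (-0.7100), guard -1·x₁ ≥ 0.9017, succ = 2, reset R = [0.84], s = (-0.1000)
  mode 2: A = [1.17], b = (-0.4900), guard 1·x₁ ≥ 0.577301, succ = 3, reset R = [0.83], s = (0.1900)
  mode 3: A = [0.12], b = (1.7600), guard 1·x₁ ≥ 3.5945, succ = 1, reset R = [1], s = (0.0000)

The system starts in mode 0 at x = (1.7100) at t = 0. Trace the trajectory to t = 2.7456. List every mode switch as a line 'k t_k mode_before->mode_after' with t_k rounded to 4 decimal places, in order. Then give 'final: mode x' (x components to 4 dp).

Mode 0: guard c·x = -1.0931 hit at Δt = 1.3150 (t = 1.3150), x⁻ = (1.0931) → reset → x⁺ = (0.4964), jump to mode 2
Mode 2: guard c·x = 0.5773 hit at Δt = 0.6107 (t = 1.9257), x⁻ = (0.5773) → reset → x⁺ = (0.6692), jump to mode 3
Mode 3: flow for 0.8199 to horizon, guard not reached → x = (2.2547)

1 1.3150 0->2
2 1.9257 2->3
final: 3 2.2547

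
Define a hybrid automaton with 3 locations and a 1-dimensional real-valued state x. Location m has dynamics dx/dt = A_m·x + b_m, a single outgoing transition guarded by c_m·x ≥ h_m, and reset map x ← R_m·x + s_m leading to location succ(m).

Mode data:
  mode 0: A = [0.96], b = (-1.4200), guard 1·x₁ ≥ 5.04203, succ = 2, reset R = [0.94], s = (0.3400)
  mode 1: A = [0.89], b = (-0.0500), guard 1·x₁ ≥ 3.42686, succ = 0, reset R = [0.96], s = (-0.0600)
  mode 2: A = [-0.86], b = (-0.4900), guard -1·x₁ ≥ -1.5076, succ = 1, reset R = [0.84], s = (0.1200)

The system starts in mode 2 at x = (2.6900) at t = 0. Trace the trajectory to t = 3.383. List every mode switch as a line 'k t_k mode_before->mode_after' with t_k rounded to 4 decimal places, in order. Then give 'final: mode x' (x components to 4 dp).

Mode 2: guard c·x = -1.5076 hit at Δt = 0.5239 (t = 0.5239), x⁻ = (1.5076) → reset → x⁺ = (1.3864), jump to mode 1
Mode 1: guard c·x = 3.4269 hit at Δt = 1.0447 (t = 1.5686), x⁻ = (3.4269) → reset → x⁺ = (3.2298), jump to mode 0
Mode 0: guard c·x = 5.0420 hit at Δt = 0.7402 (t = 2.3088), x⁻ = (5.0420) → reset → x⁺ = (5.0795), jump to mode 2
Mode 2: flow for 1.0742 to horizon, guard not reached → x = (1.6730)

1 0.5239 2->1
2 1.5686 1->0
3 2.3088 0->2
final: 2 1.6730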